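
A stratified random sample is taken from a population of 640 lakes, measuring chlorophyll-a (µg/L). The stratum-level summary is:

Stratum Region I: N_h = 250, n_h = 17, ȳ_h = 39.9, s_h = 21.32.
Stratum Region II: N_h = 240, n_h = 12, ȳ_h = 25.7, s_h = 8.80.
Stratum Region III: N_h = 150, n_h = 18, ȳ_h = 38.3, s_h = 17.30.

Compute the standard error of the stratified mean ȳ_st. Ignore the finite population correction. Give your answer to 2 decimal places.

V̂(ȳ_st) = Σ W_h² s_h²/n_h, with W_h = N_h/N and N = 640:
  stratum Region I: (250/640)²·21.32²/17 = 4.07986
  stratum Region II: (240/640)²·8.80²/12 = 0.9075
  stratum Region III: (150/640)²·17.30²/18 = 0.913361
V̂(ȳ_st) = 5.90072
SE(ȳ_st) = √5.90072 = 2.42914

SE(ȳ_st) ≈ 2.43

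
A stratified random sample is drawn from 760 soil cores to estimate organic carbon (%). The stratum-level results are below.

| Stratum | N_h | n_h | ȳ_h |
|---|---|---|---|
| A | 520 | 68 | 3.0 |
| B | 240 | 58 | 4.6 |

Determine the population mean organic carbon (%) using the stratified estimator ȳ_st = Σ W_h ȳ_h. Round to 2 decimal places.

ȳ_st ≈ 3.51

N = Σ N_h = 760. Stratum weights W_h = N_h/N.
ȳ_st = (520·3.0 + 240·4.6) / 760 = 3.5053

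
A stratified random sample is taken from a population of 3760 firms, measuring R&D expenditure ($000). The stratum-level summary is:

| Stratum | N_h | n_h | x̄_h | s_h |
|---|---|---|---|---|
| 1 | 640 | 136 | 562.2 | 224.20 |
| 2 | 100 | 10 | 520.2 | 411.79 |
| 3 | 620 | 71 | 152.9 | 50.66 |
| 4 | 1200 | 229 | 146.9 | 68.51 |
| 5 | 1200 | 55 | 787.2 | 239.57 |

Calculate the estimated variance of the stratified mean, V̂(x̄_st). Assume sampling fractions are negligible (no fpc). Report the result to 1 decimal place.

V̂(x̄_st) ≈ 132.1

V̂(x̄_st) = Σ W_h² s_h²/n_h, with W_h = N_h/N and N = 3760:
  stratum 1: (640/3760)²·224.20²/136 = 10.7082
  stratum 2: (100/3760)²·411.79²/10 = 11.9943
  stratum 3: (620/3760)²·50.66²/71 = 0.982833
  stratum 4: (1200/3760)²·68.51²/229 = 2.08766
  stratum 5: (1200/3760)²·239.57²/55 = 106.289
V̂(x̄_st) = 132.062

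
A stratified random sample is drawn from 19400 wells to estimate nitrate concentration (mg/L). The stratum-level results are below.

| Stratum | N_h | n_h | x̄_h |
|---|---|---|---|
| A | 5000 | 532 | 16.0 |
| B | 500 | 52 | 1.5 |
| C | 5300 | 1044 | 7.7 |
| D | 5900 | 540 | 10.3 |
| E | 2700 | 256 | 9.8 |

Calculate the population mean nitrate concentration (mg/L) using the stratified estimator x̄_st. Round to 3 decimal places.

N = Σ N_h = 19400. Stratum weights W_h = N_h/N.
x̄_st = (5000·16.0 + 500·1.5 + 5300·7.7 + 5900·10.3 + 2700·9.8) / 19400 = 10.76237

x̄_st ≈ 10.762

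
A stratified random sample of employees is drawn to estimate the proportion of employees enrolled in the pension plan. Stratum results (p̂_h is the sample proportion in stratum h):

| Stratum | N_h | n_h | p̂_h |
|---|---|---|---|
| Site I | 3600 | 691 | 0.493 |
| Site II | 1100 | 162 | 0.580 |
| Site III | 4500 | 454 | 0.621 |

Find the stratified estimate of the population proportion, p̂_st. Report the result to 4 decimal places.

N = 9200; stratum weights W_h = N_h/N.
p̂_st = Σ W_h p̂_h = (3600·0.493 + 1100·0.580 + 4500·0.621)/9200 = 0.56601

p̂_st ≈ 0.5660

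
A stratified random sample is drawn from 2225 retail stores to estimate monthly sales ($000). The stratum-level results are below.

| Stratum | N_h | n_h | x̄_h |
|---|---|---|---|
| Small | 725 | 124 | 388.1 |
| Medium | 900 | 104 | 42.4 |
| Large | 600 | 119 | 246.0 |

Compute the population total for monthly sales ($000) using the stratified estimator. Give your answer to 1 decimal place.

τ̂_st ≈ 467132.5

τ̂_st = Σ N_h x̄_h = 725·388.1 + 900·42.4 + 600·246.0 = 467132.5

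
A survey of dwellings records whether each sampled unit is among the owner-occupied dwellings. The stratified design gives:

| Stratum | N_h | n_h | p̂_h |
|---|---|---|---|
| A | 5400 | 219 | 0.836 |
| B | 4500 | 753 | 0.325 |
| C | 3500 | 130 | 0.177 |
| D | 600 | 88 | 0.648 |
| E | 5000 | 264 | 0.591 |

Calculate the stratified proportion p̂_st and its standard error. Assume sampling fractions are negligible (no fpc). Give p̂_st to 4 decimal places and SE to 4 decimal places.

p̂_st ≈ 0.5232, SE ≈ 0.0131

N = 19000; stratum weights W_h = N_h/N.
p̂_st = Σ W_h p̂_h = (5400·0.836 + 4500·0.325 + 3500·0.177 + 600·0.648 + 5000·0.591)/19000 = 0.52317
V̂(p̂_st) = Σ W_h² p̂_h(1−p̂_h)/(n_h−1):
  stratum A: (5400/19000)²·0.836·0.164/218 = 5.08012e-05
  stratum B: (4500/19000)²·0.325·0.675/752 = 1.63639e-05
  stratum C: (3500/19000)²·0.177·0.823/129 = 3.83188e-05
  stratum D: (600/19000)²·0.648·0.352/87 = 2.61453e-06
  stratum E: (5000/19000)²·0.591·0.409/263 = 6.36485e-05
V̂(p̂_st) = 0.000171747; SE = √V̂ = 0.0131052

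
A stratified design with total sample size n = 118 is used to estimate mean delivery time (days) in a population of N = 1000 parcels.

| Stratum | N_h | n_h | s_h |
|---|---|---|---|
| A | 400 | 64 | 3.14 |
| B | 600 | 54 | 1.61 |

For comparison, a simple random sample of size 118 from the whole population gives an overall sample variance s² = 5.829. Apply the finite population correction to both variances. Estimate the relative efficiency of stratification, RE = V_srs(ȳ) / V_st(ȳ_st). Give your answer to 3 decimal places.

RE ≈ 1.196

V̂(ȳ_st) = Σ W_h² (1 − n_h/N_h) s_h²/n_h, with W_h = N_h/N and N = 1000:
  stratum A: (400/1000)²·(1 − 64/400)·3.14²/64 = 0.0207052
  stratum B: (600/1000)²·(1 − 54/600)·1.61²/54 = 0.0157254
V_st = 0.0364306
V_srs = (1 − 118/1000)·5.829/118 = 0.0435693
Relative efficiency = V_srs / V_st = 0.0435693/0.0364306 = 1.1960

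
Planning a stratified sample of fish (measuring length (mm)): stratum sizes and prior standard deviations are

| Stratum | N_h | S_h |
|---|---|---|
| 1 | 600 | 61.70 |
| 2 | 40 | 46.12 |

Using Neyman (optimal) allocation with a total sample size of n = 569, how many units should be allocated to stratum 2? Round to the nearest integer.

Neyman allocation: n_h = n · N_h S_h / Σ N_i S_i, with n = 569.
  stratum 1: N_h·S_h = 600·61.70 = 37020.00
  stratum 2: N_h·S_h = 40·46.12 = 1844.80
Σ N_h S_h = 38864.80
n for stratum 2 = 569·1844.80/38864.80 = 27.009 → 27

27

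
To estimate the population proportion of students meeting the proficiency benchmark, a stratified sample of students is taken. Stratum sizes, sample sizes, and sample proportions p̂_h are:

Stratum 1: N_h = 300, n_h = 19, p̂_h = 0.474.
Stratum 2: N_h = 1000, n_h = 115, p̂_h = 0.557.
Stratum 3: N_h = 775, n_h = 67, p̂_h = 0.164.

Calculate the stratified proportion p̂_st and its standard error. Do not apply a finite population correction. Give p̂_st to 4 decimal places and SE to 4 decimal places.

p̂_st ≈ 0.3982, SE ≈ 0.0329

N = 2075; stratum weights W_h = N_h/N.
p̂_st = Σ W_h p̂_h = (300·0.474 + 1000·0.557 + 775·0.164)/2075 = 0.39822
V̂(p̂_st) = Σ W_h² p̂_h(1−p̂_h)/(n_h−1):
  stratum 1: (300/2075)²·0.474·0.526/18 = 0.000289533
  stratum 2: (1000/2075)²·0.557·0.443/114 = 0.00050271
  stratum 3: (775/2075)²·0.164·0.836/66 = 0.000289783
V̂(p̂_st) = 0.00108203; SE = √V̂ = 0.0328942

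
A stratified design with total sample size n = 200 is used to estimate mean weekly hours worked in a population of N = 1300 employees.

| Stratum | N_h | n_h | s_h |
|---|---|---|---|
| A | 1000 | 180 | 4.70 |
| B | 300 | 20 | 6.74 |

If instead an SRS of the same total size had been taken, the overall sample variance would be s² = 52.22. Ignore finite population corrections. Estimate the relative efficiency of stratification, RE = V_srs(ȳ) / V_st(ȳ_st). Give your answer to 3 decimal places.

RE ≈ 1.349

V̂(ȳ_st) = Σ W_h² s_h²/n_h, with W_h = N_h/N and N = 1300:
  stratum A: (1000/1300)²·4.70²/180 = 0.0726167
  stratum B: (300/1300)²·6.74²/20 = 0.120961
V_st = 0.193578
V_srs = s²/n = 52.22/200 = 0.2611
Relative efficiency = V_srs / V_st = 0.2611/0.193578 = 1.3488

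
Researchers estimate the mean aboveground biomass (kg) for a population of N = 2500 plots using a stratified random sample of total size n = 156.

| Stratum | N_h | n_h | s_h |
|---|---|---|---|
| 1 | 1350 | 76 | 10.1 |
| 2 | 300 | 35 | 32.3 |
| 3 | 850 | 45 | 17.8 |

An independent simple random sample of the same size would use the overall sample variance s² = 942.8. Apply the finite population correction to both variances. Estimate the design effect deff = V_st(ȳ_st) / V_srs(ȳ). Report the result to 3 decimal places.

deff ≈ 0.268

V̂(ȳ_st) = Σ W_h² (1 − n_h/N_h) s_h²/n_h, with W_h = N_h/N and N = 2500:
  stratum 1: (1350/2500)²·(1 − 76/1350)·10.1²/76 = 0.369362
  stratum 2: (300/2500)²·(1 − 35/300)·32.3²/35 = 0.379161
  stratum 3: (850/2500)²·(1 − 45/850)·17.8²/45 = 0.770837
V_st = 1.51936
V_srs = (1 − 156/2500)·942.8/156 = 5.66647
deff = V_st / V_srs = 1.51936/5.66647 = 0.2681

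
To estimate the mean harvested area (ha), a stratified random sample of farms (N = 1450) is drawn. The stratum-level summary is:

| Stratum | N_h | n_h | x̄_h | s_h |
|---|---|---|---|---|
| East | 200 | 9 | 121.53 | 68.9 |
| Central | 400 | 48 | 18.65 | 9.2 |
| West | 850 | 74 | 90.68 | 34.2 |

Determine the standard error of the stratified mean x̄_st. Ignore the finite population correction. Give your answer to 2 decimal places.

V̂(x̄_st) = Σ W_h² s_h²/n_h, with W_h = N_h/N and N = 1450:
  stratum East: (200/1450)²·68.9²/9 = 10.0351
  stratum Central: (400/1450)²·9.2²/48 = 0.134189
  stratum West: (850/1450)²·34.2²/74 = 5.43153
V̂(x̄_st) = 15.6008
SE(x̄_st) = √15.6008 = 3.94978

SE(x̄_st) ≈ 3.95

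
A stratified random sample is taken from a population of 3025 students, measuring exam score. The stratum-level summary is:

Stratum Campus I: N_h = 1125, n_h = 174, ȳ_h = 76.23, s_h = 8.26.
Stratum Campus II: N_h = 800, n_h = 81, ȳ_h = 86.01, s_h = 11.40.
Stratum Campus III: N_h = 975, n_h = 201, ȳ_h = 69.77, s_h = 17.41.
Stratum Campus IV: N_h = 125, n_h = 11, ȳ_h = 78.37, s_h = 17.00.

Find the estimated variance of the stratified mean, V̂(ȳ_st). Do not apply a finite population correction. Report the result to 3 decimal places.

V̂(ȳ_st) = Σ W_h² s_h²/n_h, with W_h = N_h/N and N = 3025:
  stratum Campus I: (1125/3025)²·8.26²/174 = 0.0542332
  stratum Campus II: (800/3025)²·11.40²/81 = 0.112216
  stratum Campus III: (975/3025)²·17.41²/201 = 0.156661
  stratum Campus IV: (125/3025)²·17.00²/11 = 0.0448616
V̂(ȳ_st) = 0.367971

V̂(ȳ_st) ≈ 0.368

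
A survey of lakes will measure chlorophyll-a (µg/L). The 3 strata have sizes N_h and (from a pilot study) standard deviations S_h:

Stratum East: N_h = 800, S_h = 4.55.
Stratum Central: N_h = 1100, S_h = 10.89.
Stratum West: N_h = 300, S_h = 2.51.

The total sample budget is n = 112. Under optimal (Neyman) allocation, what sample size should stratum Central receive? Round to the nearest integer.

82

Neyman allocation: n_h = n · N_h S_h / Σ N_i S_i, with n = 112.
  stratum East: N_h·S_h = 800·4.55 = 3640.00
  stratum Central: N_h·S_h = 1100·10.89 = 11979.00
  stratum West: N_h·S_h = 300·2.51 = 753.00
Σ N_h S_h = 16372.00
n for stratum Central = 112·11979.00/16372.00 = 81.948 → 82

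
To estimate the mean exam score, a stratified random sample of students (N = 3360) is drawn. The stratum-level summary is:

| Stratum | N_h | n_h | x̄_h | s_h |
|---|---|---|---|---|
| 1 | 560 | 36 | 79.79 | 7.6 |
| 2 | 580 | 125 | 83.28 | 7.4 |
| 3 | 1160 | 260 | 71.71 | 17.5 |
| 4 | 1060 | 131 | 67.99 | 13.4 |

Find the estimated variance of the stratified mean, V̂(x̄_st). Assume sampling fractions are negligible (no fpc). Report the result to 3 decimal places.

V̂(x̄_st) ≈ 0.334

V̂(x̄_st) = Σ W_h² s_h²/n_h, with W_h = N_h/N and N = 3360:
  stratum 1: (560/3360)²·7.6²/36 = 0.0445679
  stratum 2: (580/3360)²·7.4²/125 = 0.0130536
  stratum 3: (1160/3360)²·17.5²/260 = 0.140391
  stratum 4: (1060/3360)²·13.4²/131 = 0.136418
V̂(x̄_st) = 0.334431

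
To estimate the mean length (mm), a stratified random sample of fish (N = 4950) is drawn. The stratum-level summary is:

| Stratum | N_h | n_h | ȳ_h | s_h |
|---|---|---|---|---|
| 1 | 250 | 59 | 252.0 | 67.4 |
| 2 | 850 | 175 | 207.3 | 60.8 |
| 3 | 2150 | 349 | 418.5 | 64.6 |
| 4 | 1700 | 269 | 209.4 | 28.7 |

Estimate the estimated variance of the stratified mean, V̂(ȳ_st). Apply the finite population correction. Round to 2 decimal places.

V̂(ȳ_st) ≈ 2.84

V̂(ȳ_st) = Σ W_h² (1 − n_h/N_h) s_h²/n_h, with W_h = N_h/N and N = 4950:
  stratum 1: (250/4950)²·(1 − 59/250)·67.4²/59 = 0.150048
  stratum 2: (850/4950)²·(1 − 175/850)·60.8²/175 = 0.494631
  stratum 3: (2150/4950)²·(1 − 349/2150)·64.6²/349 = 1.88965
  stratum 4: (1700/4950)²·(1 − 269/1700)·28.7²/269 = 0.304011
V̂(ȳ_st) = 2.83834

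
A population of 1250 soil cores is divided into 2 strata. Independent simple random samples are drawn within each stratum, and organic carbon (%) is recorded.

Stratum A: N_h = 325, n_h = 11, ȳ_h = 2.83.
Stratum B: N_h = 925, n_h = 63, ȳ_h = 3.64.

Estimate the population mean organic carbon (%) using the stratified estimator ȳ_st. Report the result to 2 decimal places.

ȳ_st ≈ 3.43

N = Σ N_h = 1250. Stratum weights W_h = N_h/N.
ȳ_st = (325·2.83 + 925·3.64) / 1250 = 3.4294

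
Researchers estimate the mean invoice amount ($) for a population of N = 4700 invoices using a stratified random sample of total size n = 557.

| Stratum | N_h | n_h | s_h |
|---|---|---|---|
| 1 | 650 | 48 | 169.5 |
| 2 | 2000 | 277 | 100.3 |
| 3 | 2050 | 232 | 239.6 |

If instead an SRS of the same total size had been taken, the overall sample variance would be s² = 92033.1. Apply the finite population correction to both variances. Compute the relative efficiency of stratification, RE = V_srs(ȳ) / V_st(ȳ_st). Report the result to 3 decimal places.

RE ≈ 2.510

V̂(ȳ_st) = Σ W_h² (1 − n_h/N_h) s_h²/n_h, with W_h = N_h/N and N = 4700:
  stratum 1: (650/4700)²·(1 − 48/650)·169.5²/48 = 10.6026
  stratum 2: (2000/4700)²·(1 − 277/2000)·100.3²/277 = 5.66554
  stratum 3: (2050/4700)²·(1 − 232/2050)·239.6²/232 = 41.7482
V_st = 58.0163
V_srs = (1 − 557/4700)·92033.1/557 = 145.648
Relative efficiency = V_srs / V_st = 145.648/58.0163 = 2.5105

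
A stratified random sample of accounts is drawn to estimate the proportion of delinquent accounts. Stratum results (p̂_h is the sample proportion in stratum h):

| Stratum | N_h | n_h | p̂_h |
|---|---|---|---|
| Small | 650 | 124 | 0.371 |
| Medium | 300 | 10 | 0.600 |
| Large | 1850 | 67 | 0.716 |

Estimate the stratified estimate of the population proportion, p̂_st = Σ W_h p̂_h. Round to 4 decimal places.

p̂_st ≈ 0.6235

N = 2800; stratum weights W_h = N_h/N.
p̂_st = Σ W_h p̂_h = (650·0.371 + 300·0.600 + 1850·0.716)/2800 = 0.62348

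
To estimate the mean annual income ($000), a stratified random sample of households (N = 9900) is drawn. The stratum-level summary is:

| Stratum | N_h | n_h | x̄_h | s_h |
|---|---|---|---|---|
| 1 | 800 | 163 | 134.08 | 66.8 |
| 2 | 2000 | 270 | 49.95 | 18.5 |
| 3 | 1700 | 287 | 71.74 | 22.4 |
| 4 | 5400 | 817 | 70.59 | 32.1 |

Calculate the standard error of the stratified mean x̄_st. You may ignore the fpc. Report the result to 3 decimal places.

V̂(x̄_st) = Σ W_h² s_h²/n_h, with W_h = N_h/N and N = 9900:
  stratum 1: (800/9900)²·66.8²/163 = 0.178762
  stratum 2: (2000/9900)²·18.5²/270 = 0.0517332
  stratum 3: (1700/9900)²·22.4²/287 = 0.0515515
  stratum 4: (5400/9900)²·32.1²/817 = 0.375237
V̂(x̄_st) = 0.657283
SE(x̄_st) = √0.657283 = 0.81073

SE(x̄_st) ≈ 0.811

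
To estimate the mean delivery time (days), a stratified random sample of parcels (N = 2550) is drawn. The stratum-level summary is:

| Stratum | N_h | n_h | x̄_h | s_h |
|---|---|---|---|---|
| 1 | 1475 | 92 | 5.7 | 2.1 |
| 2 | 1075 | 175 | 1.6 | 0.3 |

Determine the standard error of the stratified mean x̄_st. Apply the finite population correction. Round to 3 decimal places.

V̂(x̄_st) = Σ W_h² (1 − n_h/N_h) s_h²/n_h, with W_h = N_h/N and N = 2550:
  stratum 1: (1475/2550)²·(1 − 92/1475)·2.1²/92 = 0.0150378
  stratum 2: (1075/2550)²·(1 − 175/1075)·0.3²/175 = 7.652e-05
V̂(x̄_st) = 0.0151143
SE(x̄_st) = √0.0151143 = 0.12294

SE(x̄_st) ≈ 0.123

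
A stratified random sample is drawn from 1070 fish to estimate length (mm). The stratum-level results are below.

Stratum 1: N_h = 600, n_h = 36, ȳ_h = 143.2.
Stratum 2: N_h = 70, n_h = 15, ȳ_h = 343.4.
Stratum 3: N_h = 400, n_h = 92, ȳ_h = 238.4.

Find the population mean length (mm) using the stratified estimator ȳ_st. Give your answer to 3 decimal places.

N = Σ N_h = 1070. Stratum weights W_h = N_h/N.
ȳ_st = (600·143.2 + 70·343.4 + 400·238.4) / 1070 = 191.88598

ȳ_st ≈ 191.886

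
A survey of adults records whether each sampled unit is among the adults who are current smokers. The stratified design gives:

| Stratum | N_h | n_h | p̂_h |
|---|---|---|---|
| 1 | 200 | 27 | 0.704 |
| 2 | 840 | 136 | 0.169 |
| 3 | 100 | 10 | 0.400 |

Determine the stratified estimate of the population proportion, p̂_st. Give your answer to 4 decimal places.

p̂_st ≈ 0.2831

N = 1140; stratum weights W_h = N_h/N.
p̂_st = Σ W_h p̂_h = (200·0.704 + 840·0.169 + 100·0.400)/1140 = 0.28312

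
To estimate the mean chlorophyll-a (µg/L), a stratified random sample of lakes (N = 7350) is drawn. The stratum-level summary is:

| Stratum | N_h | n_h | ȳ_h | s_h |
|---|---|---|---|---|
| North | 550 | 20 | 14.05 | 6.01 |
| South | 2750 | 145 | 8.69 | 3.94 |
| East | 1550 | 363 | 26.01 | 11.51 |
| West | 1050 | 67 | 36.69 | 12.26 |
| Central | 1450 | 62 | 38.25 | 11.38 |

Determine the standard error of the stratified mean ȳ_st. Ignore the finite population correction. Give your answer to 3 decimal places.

SE(ȳ_st) ≈ 0.410

V̂(ȳ_st) = Σ W_h² s_h²/n_h, with W_h = N_h/N and N = 7350:
  stratum North: (550/7350)²·6.01²/20 = 0.0101128
  stratum South: (2750/7350)²·3.94²/145 = 0.014987
  stratum East: (1550/7350)²·11.51²/363 = 0.0162305
  stratum West: (1050/7350)²·12.26²/67 = 0.0457836
  stratum Central: (1450/7350)²·11.38²/62 = 0.0812932
V̂(ȳ_st) = 0.168407
SE(ȳ_st) = √0.168407 = 0.410374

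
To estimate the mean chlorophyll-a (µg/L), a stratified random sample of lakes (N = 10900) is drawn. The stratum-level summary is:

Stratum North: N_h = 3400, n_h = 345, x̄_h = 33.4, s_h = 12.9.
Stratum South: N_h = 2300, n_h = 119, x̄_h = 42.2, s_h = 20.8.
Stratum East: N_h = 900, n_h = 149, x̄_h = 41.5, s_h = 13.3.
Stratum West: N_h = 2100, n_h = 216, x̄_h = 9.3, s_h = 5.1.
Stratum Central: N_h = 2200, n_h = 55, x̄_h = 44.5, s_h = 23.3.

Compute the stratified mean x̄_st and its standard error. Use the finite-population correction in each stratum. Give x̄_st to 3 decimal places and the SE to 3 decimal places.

x̄_st ≈ 33.523, SE ≈ 0.774

x̄_st = Σ W_h x̄_h = (3400·33.4 + 2300·42.2 + 900·41.5 + 2100·9.3 + 2200·44.5)/10900 = 33.52294
V̂(x̄_st) = Σ W_h² (1 − n_h/N_h) s_h²/n_h, with W_h = N_h/N and N = 10900:
  stratum North: (3400/10900)²·(1 − 345/3400)·12.9²/345 = 0.0421694
  stratum South: (2300/10900)²·(1 − 119/2300)·20.8²/119 = 0.153501
  stratum East: (900/10900)²·(1 − 149/900)·13.3²/149 = 0.00675377
  stratum West: (2100/10900)²·(1 − 216/2100)·5.1²/216 = 0.0040099
  stratum Central: (2200/10900)²·(1 − 55/2200)·23.3²/55 = 0.392054
V̂(x̄_st) = 0.598488
SE(x̄_st) = √0.598488 = 0.77362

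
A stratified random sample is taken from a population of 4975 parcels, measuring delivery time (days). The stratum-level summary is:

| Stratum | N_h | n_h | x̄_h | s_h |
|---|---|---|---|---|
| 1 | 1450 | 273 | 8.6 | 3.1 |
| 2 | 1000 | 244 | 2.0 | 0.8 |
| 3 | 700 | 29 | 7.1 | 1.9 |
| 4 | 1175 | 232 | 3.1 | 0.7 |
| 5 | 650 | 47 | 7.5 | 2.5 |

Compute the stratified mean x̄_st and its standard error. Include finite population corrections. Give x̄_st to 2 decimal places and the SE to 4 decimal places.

x̄_st ≈ 5.62, SE ≈ 0.0841

x̄_st = Σ W_h x̄_h = (1450·8.6 + 1000·2.0 + 700·7.1 + 1175·3.1 + 650·7.5)/4975 = 5.61960
V̂(x̄_st) = Σ W_h² (1 − n_h/N_h) s_h²/n_h, with W_h = N_h/N and N = 4975:
  stratum 1: (1450/4975)²·(1 − 273/1450)·3.1²/273 = 0.00242728
  stratum 2: (1000/4975)²·(1 − 244/1000)·0.8²/244 = 8.01172e-05
  stratum 3: (700/4975)²·(1 − 29/700)·1.9²/29 = 0.00236235
  stratum 4: (1175/4975)²·(1 − 232/1175)·0.7²/232 = 9.45522e-05
  stratum 5: (650/4975)²·(1 − 47/650)·2.5²/47 = 0.00210585
V̂(x̄_st) = 0.00707014
SE(x̄_st) = √0.00707014 = 0.0840841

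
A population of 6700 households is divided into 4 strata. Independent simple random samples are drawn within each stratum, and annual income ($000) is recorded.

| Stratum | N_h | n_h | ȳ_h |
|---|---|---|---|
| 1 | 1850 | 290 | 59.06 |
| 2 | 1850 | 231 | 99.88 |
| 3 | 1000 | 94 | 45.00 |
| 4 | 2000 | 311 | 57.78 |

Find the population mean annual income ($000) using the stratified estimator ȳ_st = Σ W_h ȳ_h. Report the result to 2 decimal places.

ȳ_st ≈ 67.85

N = Σ N_h = 6700. Stratum weights W_h = N_h/N.
ȳ_st = (1850·59.06 + 1850·99.88 + 1000·45.00 + 2000·57.78) / 6700 = 67.8506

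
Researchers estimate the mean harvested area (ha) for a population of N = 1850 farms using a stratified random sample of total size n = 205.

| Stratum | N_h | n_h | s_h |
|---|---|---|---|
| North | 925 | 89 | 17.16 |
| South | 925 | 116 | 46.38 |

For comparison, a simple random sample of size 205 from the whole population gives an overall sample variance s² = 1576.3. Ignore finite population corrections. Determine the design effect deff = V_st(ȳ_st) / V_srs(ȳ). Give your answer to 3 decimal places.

V̂(ȳ_st) = Σ W_h² s_h²/n_h, with W_h = N_h/N and N = 1850:
  stratum North: (925/1850)²·17.16²/89 = 0.827151
  stratum South: (925/1850)²·46.38²/116 = 4.636
V_st = 5.46315
V_srs = s²/n = 1576.3/205 = 7.68927
deff = V_st / V_srs = 5.46315/7.68927 = 0.7105

deff ≈ 0.710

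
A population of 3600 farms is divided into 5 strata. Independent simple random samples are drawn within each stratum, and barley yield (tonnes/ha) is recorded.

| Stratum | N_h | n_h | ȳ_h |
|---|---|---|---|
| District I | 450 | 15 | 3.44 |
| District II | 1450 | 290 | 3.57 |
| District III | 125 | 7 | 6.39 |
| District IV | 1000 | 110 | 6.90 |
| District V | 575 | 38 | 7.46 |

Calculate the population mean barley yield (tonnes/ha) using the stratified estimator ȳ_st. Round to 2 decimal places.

ȳ_st ≈ 5.20

N = Σ N_h = 3600. Stratum weights W_h = N_h/N.
ȳ_st = (450·3.44 + 1450·3.57 + 125·6.39 + 1000·6.90 + 575·7.46) / 3600 = 5.1980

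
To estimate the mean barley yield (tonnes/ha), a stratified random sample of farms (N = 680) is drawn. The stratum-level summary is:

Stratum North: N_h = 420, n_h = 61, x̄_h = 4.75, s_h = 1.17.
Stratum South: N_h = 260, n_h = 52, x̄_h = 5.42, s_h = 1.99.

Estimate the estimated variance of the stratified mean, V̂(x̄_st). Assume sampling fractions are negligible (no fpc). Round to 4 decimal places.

V̂(x̄_st) ≈ 0.0197

V̂(x̄_st) = Σ W_h² s_h²/n_h, with W_h = N_h/N and N = 680:
  stratum North: (420/680)²·1.17²/61 = 0.00856096
  stratum South: (260/680)²·1.99²/52 = 0.0111335
V̂(x̄_st) = 0.0196945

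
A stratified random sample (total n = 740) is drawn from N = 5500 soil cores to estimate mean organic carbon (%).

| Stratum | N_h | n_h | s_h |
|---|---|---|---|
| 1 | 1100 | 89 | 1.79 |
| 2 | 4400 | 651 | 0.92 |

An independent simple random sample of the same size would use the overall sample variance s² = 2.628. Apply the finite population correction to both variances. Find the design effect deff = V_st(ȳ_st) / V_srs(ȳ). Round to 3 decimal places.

deff ≈ 0.661

V̂(ȳ_st) = Σ W_h² (1 − n_h/N_h) s_h²/n_h, with W_h = N_h/N and N = 5500:
  stratum 1: (1100/5500)²·(1 − 89/1100)·1.79²/89 = 0.00132353
  stratum 2: (4400/5500)²·(1 − 651/4400)·0.92²/651 = 0.000708986
V_st = 0.00203252
V_srs = (1 − 740/5500)·2.628/740 = 0.00307353
deff = V_st / V_srs = 0.00203252/0.00307353 = 0.6613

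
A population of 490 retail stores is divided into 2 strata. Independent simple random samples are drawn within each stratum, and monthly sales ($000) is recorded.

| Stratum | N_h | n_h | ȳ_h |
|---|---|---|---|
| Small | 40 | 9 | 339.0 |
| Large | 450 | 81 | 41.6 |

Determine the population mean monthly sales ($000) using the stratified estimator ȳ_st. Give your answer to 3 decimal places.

N = Σ N_h = 490. Stratum weights W_h = N_h/N.
ȳ_st = (40·339.0 + 450·41.6) / 490 = 65.87755

ȳ_st ≈ 65.878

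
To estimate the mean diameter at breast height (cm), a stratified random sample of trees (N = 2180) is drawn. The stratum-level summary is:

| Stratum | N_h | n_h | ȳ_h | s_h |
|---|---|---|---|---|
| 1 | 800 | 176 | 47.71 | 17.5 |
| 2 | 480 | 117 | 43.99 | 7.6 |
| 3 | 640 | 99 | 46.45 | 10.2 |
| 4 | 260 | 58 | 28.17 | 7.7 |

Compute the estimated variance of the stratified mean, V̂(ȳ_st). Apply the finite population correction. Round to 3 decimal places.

V̂(ȳ_st) ≈ 0.289

V̂(ȳ_st) = Σ W_h² (1 − n_h/N_h) s_h²/n_h, with W_h = N_h/N and N = 2180:
  stratum 1: (800/2180)²·(1 − 176/800)·17.5²/176 = 0.182778
  stratum 2: (480/2180)²·(1 − 117/480)·7.6²/117 = 0.0180999
  stratum 3: (640/2180)²·(1 − 99/640)·10.2²/99 = 0.0765648
  stratum 4: (260/2180)²·(1 − 58/260)·7.7²/58 = 0.0112971
V̂(ȳ_st) = 0.28874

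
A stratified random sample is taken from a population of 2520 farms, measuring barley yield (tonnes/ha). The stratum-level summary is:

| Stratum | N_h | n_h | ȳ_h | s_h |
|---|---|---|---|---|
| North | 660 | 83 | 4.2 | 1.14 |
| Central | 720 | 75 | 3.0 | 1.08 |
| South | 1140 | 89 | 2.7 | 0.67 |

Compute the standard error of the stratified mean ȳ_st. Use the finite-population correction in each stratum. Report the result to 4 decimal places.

V̂(ȳ_st) = Σ W_h² (1 − n_h/N_h) s_h²/n_h, with W_h = N_h/N and N = 2520:
  stratum North: (660/2520)²·(1 − 83/660)·1.14²/83 = 0.000938967
  stratum Central: (720/2520)²·(1 − 75/720)·1.08²/75 = 0.00113731
  stratum South: (1140/2520)²·(1 − 89/1140)·0.67²/89 = 0.000951626
V̂(ȳ_st) = 0.0030279
SE(ȳ_st) = √0.0030279 = 0.0550263

SE(ȳ_st) ≈ 0.0550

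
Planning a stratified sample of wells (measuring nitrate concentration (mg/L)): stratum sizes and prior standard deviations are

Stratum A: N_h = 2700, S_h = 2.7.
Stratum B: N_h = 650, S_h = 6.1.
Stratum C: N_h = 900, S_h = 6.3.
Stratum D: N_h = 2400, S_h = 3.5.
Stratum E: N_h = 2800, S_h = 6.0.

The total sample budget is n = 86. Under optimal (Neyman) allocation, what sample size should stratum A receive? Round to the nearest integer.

15

Neyman allocation: n_h = n · N_h S_h / Σ N_i S_i, with n = 86.
  stratum A: N_h·S_h = 2700·2.7 = 7290.00
  stratum B: N_h·S_h = 650·6.1 = 3965.00
  stratum C: N_h·S_h = 900·6.3 = 5670.00
  stratum D: N_h·S_h = 2400·3.5 = 8400.00
  stratum E: N_h·S_h = 2800·6.0 = 16800.00
Σ N_h S_h = 42125.00
n for stratum A = 86·7290.00/42125.00 = 14.883 → 15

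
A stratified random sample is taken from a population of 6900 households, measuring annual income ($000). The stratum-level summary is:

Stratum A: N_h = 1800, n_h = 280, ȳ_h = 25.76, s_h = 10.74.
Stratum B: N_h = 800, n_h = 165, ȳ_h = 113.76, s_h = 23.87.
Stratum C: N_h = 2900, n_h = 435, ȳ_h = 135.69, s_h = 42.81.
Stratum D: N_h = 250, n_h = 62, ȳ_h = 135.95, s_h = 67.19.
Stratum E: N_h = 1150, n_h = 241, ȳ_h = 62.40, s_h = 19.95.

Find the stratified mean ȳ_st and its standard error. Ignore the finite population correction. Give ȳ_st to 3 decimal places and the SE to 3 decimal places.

ȳ_st ≈ 92.264, SE ≈ 0.980

ȳ_st = Σ W_h ȳ_h = (1800·25.76 + 800·113.76 + 2900·135.69 + 250·135.95 + 1150·62.40)/6900 = 92.26442
V̂(ȳ_st) = Σ W_h² s_h²/n_h, with W_h = N_h/N and N = 6900:
  stratum A: (1800/6900)²·10.74²/280 = 0.0280348
  stratum B: (800/6900)²·23.87²/165 = 0.0464197
  stratum C: (2900/6900)²·42.81²/435 = 0.744216
  stratum D: (250/6900)²·67.19²/62 = 0.0955871
  stratum E: (1150/6900)²·19.95²/241 = 0.045874
V̂(ȳ_st) = 0.960132
SE(ȳ_st) = √0.960132 = 0.979863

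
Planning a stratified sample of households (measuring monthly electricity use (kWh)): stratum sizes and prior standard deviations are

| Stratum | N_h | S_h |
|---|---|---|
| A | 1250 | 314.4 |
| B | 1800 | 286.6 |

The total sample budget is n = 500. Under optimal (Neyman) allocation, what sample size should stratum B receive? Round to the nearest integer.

284

Neyman allocation: n_h = n · N_h S_h / Σ N_i S_i, with n = 500.
  stratum A: N_h·S_h = 1250·314.4 = 393000.00
  stratum B: N_h·S_h = 1800·286.6 = 515880.00
Σ N_h S_h = 908880.00
n for stratum B = 500·515880.00/908880.00 = 283.800 → 284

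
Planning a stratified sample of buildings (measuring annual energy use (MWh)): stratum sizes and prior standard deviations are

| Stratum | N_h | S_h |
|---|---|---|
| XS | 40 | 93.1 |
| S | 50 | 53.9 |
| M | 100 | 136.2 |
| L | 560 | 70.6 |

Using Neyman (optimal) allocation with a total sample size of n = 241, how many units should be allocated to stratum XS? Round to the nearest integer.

15

Neyman allocation: n_h = n · N_h S_h / Σ N_i S_i, with n = 241.
  stratum XS: N_h·S_h = 40·93.1 = 3724.00
  stratum S: N_h·S_h = 50·53.9 = 2695.00
  stratum M: N_h·S_h = 100·136.2 = 13620.00
  stratum L: N_h·S_h = 560·70.6 = 39536.00
Σ N_h S_h = 59575.00
n for stratum XS = 241·3724.00/59575.00 = 15.065 → 15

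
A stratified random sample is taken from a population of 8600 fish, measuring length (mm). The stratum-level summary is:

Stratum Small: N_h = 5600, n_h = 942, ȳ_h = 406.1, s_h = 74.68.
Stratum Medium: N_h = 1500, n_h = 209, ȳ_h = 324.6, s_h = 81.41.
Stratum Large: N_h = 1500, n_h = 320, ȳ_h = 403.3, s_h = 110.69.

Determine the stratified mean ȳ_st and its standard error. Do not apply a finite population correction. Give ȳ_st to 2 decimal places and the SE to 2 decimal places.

ȳ_st = Σ W_h ȳ_h = (5600·406.1 + 1500·324.6 + 1500·403.3)/8600 = 391.39651
V̂(ȳ_st) = Σ W_h² s_h²/n_h, with W_h = N_h/N and N = 8600:
  stratum Small: (5600/8600)²·74.68²/942 = 2.51036
  stratum Medium: (1500/8600)²·81.41²/209 = 0.964706
  stratum Large: (1500/8600)²·110.69²/320 = 1.1648
V̂(ȳ_st) = 4.63987
SE(ȳ_st) = √4.63987 = 2.15404

ȳ_st ≈ 391.40, SE ≈ 2.15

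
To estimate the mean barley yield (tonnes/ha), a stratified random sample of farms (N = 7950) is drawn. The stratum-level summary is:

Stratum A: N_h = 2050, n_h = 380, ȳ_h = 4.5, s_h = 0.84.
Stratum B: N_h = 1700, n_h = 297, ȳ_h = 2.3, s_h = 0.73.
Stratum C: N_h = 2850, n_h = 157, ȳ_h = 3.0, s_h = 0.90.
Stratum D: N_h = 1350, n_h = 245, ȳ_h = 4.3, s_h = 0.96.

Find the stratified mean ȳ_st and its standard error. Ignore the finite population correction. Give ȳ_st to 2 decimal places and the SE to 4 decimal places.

ȳ_st = Σ W_h ȳ_h = (2050·4.5 + 1700·2.3 + 2850·3.0 + 1350·4.3)/7950 = 3.45786
V̂(ȳ_st) = Σ W_h² s_h²/n_h, with W_h = N_h/N and N = 7950:
  stratum A: (2050/7950)²·0.84²/380 = 0.000123466
  stratum B: (1700/7950)²·0.73²/297 = 8.20451e-05
  stratum C: (2850/7950)²·0.90²/157 = 0.000663042
  stratum D: (1350/7950)²·0.96²/245 = 0.00010847
V̂(ȳ_st) = 0.000977023
SE(ȳ_st) = √0.000977023 = 0.0312574

ȳ_st ≈ 3.46, SE ≈ 0.0313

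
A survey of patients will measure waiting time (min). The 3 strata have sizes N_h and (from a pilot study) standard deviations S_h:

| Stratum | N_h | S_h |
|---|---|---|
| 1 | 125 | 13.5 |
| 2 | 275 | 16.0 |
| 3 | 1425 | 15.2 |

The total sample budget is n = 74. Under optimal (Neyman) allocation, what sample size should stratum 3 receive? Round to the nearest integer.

58

Neyman allocation: n_h = n · N_h S_h / Σ N_i S_i, with n = 74.
  stratum 1: N_h·S_h = 125·13.5 = 1687.50
  stratum 2: N_h·S_h = 275·16.0 = 4400.00
  stratum 3: N_h·S_h = 1425·15.2 = 21660.00
Σ N_h S_h = 27747.50
n for stratum 3 = 74·21660.00/27747.50 = 57.765 → 58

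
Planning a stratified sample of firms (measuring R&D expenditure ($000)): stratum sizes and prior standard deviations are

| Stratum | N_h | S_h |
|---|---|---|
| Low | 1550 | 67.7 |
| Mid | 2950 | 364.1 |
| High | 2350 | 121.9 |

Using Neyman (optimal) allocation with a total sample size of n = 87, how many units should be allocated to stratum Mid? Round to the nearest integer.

Neyman allocation: n_h = n · N_h S_h / Σ N_i S_i, with n = 87.
  stratum Low: N_h·S_h = 1550·67.7 = 104935.00
  stratum Mid: N_h·S_h = 2950·364.1 = 1074095.00
  stratum High: N_h·S_h = 2350·121.9 = 286465.00
Σ N_h S_h = 1465495.00
n for stratum Mid = 87·1074095.00/1465495.00 = 63.764 → 64

64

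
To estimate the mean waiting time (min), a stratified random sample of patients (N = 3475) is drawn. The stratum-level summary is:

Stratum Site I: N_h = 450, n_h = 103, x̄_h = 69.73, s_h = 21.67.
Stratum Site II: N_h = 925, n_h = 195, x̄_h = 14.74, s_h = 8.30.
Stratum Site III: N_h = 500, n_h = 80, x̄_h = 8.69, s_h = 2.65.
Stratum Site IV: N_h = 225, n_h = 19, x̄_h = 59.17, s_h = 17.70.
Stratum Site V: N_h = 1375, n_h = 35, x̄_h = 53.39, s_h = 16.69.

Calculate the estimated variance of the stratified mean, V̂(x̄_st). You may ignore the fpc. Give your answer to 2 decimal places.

V̂(x̄_st) ≈ 1.42

V̂(x̄_st) = Σ W_h² s_h²/n_h, with W_h = N_h/N and N = 3475:
  stratum Site I: (450/3475)²·21.67²/103 = 0.0764533
  stratum Site II: (925/3475)²·8.30²/195 = 0.025032
  stratum Site III: (500/3475)²·2.65²/80 = 0.00181732
  stratum Site IV: (225/3475)²·17.70²/19 = 0.0691271
  stratum Site V: (1375/3475)²·16.69²/35 = 1.24606
V̂(x̄_st) = 1.41849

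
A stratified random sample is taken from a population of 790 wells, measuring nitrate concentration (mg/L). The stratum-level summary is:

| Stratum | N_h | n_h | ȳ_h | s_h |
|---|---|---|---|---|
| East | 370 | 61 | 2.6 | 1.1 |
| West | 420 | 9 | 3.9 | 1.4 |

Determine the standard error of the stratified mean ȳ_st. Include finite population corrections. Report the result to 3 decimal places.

SE(ȳ_st) ≈ 0.253

V̂(ȳ_st) = Σ W_h² (1 − n_h/N_h) s_h²/n_h, with W_h = N_h/N and N = 790:
  stratum East: (370/790)²·(1 − 61/370)·1.1²/61 = 0.0036338
  stratum West: (420/790)²·(1 − 9/420)·1.4²/9 = 0.0602352
V̂(ȳ_st) = 0.063869
SE(ȳ_st) = √0.063869 = 0.252723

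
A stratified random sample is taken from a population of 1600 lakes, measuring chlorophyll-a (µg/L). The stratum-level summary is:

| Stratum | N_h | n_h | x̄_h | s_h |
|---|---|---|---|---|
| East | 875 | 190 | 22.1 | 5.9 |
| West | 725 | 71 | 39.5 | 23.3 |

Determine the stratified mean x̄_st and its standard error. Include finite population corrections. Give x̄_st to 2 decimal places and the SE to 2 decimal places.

x̄_st ≈ 29.98, SE ≈ 1.21

x̄_st = Σ W_h x̄_h = (875·22.1 + 725·39.5)/1600 = 29.98438
V̂(x̄_st) = Σ W_h² (1 − n_h/N_h) s_h²/n_h, with W_h = N_h/N and N = 1600:
  stratum East: (875/1600)²·(1 − 190/875)·5.9²/190 = 0.0428952
  stratum West: (725/1600)²·(1 − 71/725)·23.3²/71 = 1.41622
V̂(x̄_st) = 1.45911
SE(x̄_st) = √1.45911 = 1.20794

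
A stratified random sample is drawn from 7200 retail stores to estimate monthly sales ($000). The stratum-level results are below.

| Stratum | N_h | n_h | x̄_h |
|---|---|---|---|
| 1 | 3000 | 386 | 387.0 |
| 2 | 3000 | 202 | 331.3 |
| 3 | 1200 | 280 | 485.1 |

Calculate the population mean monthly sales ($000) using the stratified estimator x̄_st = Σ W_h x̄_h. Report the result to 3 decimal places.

N = Σ N_h = 7200. Stratum weights W_h = N_h/N.
x̄_st = (3000·387.0 + 3000·331.3 + 1200·485.1) / 7200 = 380.14167

x̄_st ≈ 380.142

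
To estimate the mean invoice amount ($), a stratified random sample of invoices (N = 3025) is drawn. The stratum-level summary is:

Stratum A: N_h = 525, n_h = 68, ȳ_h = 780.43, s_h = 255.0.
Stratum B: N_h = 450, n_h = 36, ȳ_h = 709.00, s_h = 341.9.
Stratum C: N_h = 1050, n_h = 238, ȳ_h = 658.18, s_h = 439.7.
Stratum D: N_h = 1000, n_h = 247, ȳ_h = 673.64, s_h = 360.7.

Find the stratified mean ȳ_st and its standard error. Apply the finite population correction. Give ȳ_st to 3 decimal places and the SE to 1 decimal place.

ȳ_st = Σ W_h ȳ_h = (525·780.43 + 450·709.00 + 1050·658.18 + 1000·673.64)/3025 = 692.06769
V̂(ȳ_st) = Σ W_h² (1 − n_h/N_h) s_h²/n_h, with W_h = N_h/N and N = 3025:
  stratum A: (525/3025)²·(1 − 68/525)·255.0²/68 = 25.0724
  stratum B: (450/3025)²·(1 − 36/450)·341.9²/36 = 66.1086
  stratum C: (1050/3025)²·(1 − 238/1050)·439.7²/238 = 75.6886
  stratum D: (1000/3025)²·(1 − 247/1000)·360.7²/247 = 43.3451
V̂(ȳ_st) = 210.215
SE(ȳ_st) = √210.215 = 14.4988

ȳ_st ≈ 692.068, SE ≈ 14.5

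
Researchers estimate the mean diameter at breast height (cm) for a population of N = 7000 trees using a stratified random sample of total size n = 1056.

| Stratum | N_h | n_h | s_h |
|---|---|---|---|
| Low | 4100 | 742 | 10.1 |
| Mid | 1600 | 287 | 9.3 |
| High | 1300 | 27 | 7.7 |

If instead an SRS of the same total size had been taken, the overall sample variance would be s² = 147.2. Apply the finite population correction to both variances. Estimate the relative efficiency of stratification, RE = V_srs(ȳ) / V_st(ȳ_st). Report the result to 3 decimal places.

RE ≈ 0.942

V̂(ȳ_st) = Σ W_h² (1 − n_h/N_h) s_h²/n_h, with W_h = N_h/N and N = 7000:
  stratum Low: (4100/7000)²·(1 − 742/4100)·10.1²/742 = 0.0386285
  stratum Mid: (1600/7000)²·(1 − 287/1600)·9.3²/287 = 0.0129203
  stratum High: (1300/7000)²·(1 − 27/1300)·7.7²/27 = 0.074164
V_st = 0.125713
V_srs = (1 − 1056/7000)·147.2/1056 = 0.118365
Relative efficiency = V_srs / V_st = 0.118365/0.125713 = 0.9416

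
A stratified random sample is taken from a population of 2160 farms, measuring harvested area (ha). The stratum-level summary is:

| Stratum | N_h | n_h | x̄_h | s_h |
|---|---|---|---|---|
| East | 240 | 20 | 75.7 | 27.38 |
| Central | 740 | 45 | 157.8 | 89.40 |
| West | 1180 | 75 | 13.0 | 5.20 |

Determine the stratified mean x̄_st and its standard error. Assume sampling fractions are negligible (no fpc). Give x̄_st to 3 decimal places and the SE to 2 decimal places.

x̄_st = Σ W_h x̄_h = (240·75.7 + 740·157.8 + 1180·13.0)/2160 = 69.57407
V̂(x̄_st) = Σ W_h² s_h²/n_h, with W_h = N_h/N and N = 2160:
  stratum East: (240/2160)²·27.38²/20 = 0.462756
  stratum Central: (740/2160)²·89.40²/45 = 20.8458
  stratum West: (1180/2160)²·5.20²/75 = 0.107597
V̂(x̄_st) = 21.4161
SE(x̄_st) = √21.4161 = 4.62776

x̄_st ≈ 69.574, SE ≈ 4.63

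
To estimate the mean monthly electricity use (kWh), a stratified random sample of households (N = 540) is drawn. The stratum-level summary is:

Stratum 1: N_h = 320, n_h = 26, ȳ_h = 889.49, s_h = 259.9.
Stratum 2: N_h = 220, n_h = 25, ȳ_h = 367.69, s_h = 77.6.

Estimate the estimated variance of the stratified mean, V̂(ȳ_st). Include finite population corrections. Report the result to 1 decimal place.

V̂(ȳ_st) ≈ 873.6

V̂(ȳ_st) = Σ W_h² (1 − n_h/N_h) s_h²/n_h, with W_h = N_h/N and N = 540:
  stratum 1: (320/540)²·(1 − 26/320)·259.9²/26 = 838.203
  stratum 2: (220/540)²·(1 − 25/220)·77.6²/25 = 35.4367
V̂(ȳ_st) = 873.639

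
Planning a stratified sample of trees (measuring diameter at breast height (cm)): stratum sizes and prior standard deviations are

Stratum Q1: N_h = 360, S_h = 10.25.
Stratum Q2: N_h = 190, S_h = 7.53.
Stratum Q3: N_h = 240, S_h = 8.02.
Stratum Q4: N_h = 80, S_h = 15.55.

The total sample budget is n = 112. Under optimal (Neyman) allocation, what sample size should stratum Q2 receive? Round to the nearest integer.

19

Neyman allocation: n_h = n · N_h S_h / Σ N_i S_i, with n = 112.
  stratum Q1: N_h·S_h = 360·10.25 = 3690.00
  stratum Q2: N_h·S_h = 190·7.53 = 1430.70
  stratum Q3: N_h·S_h = 240·8.02 = 1924.80
  stratum Q4: N_h·S_h = 80·15.55 = 1244.00
Σ N_h S_h = 8289.50
n for stratum Q2 = 112·1430.70/8289.50 = 19.330 → 19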